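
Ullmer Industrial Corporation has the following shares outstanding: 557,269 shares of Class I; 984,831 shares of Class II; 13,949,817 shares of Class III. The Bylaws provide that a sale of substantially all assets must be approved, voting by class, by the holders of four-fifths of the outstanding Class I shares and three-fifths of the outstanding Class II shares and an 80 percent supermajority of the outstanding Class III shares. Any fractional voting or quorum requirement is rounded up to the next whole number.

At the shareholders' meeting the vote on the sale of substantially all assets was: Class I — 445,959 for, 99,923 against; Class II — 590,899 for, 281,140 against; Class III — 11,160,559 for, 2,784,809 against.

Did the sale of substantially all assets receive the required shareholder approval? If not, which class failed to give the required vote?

Class I: 4/5 of 557269 = 445815.20, rounded up to 445816; 445,816 required, 445,959 in favor — approved.
Class II: 3/5 of 984831 = 590898.60, rounded up to 590899; 590,899 required, 590,899 in favor — approved.
Class III: 4/5 of 13949817 = 11159853.60, rounded up to 11159854; 11,159,854 required, 11,160,559 in favor — approved.

Approved — every class gave the required vote.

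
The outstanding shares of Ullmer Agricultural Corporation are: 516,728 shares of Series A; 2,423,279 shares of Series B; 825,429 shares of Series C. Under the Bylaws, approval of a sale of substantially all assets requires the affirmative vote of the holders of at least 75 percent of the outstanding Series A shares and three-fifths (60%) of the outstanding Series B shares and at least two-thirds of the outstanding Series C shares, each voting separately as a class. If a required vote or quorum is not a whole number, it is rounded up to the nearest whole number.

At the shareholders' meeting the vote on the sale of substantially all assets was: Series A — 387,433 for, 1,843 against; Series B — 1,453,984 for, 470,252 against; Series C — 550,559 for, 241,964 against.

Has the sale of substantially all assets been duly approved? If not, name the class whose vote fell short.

Series A: 3/4 of 516728 = 387546; 387,546 required, 387,433 in favor — not approved.
Series B: 3/5 of 2423279 = 1453967.40, rounded up to 1453968; 1,453,968 required, 1,453,984 in favor — approved.
Series C: 2/3 of 825429 = 550286; 550,286 required, 550,559 in favor — approved.

Not approved — the Series A shares did not give the required vote.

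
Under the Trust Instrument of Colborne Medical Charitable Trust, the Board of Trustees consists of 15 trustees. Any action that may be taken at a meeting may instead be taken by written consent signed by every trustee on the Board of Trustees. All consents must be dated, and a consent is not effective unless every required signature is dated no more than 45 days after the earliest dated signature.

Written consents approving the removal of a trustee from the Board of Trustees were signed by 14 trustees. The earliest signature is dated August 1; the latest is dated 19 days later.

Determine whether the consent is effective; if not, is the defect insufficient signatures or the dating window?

Not effective — insufficient signatures.

Signatures required: all of 15 — unanimous means all 15, so 15 needed; 14 signed. Insufficient.
Dating window: the latest signature is 19 days after the earliest; the limit is 45 days. Within the window.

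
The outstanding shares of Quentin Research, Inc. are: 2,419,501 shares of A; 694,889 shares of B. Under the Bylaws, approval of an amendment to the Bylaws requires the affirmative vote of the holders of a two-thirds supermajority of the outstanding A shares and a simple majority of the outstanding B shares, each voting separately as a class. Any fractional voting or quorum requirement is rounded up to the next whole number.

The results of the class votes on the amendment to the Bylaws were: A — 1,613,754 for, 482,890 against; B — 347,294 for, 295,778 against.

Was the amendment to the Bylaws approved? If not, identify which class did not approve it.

A: 2/3 of 2419501 = 1613000.67, rounded up to 1613001; 1,613,001 required, 1,613,754 in favor — approved.
B: a majority of 694889 is 347445; 347,445 required, 347,294 in favor — not approved.

Not approved — the B shares did not give the required vote.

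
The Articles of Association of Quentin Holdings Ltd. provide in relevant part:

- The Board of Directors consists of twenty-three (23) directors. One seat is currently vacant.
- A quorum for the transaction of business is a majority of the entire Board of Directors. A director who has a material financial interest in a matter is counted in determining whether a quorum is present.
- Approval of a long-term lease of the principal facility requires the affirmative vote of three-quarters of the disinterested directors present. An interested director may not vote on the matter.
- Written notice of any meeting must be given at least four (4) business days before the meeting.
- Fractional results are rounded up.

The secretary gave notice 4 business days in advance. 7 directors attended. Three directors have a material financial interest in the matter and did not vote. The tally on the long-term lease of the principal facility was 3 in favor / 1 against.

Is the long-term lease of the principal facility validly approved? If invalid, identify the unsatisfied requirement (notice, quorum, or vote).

Notice: 4 business days given; 4 required (4 ≥ 4). Satisfied.
Quorum: 7 present (interested directors count toward quorum); quorum is 12. Not satisfied.
Vote: the long-term lease of the principal facility requires three-fourths of the disinterested directors present (7 − 3 = 4). 3/4 of 4 = 3, so 3 affirmative votes are needed; 3 voted in favor. Satisfied. (Moot — without a quorum no business can be validly transacted.)

Invalid — quorum requirement not satisfied.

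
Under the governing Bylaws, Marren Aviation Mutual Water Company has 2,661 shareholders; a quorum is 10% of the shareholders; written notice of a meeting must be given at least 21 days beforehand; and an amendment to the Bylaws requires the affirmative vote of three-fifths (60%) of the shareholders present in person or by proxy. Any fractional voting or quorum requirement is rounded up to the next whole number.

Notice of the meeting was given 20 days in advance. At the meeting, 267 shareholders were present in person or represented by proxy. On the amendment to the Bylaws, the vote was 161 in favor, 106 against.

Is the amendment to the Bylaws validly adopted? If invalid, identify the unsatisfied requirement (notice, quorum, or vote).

Invalid — notice requirement not satisfied.

Notice: 20 days given; 21 required. Not satisfied.
Quorum: 10% of 2,661 = 266.10, rounded up to 267; 267 present. Satisfied.
Vote: requires three-fifths of those present (267); 3/5 of 267 = 160.20, rounded up to 161, so 161 needed; 161 in favor. Satisfied.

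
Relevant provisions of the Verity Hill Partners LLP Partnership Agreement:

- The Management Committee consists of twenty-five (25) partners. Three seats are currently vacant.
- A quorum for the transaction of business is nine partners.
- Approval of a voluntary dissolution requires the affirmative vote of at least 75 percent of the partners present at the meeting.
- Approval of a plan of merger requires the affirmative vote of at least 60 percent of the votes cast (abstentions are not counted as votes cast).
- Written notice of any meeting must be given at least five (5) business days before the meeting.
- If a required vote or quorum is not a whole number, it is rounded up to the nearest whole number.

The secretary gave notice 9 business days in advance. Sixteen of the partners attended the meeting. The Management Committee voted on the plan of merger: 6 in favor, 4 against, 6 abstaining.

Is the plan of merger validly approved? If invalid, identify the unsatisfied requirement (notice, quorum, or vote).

Valid — all requirements satisfied.

Notice: 9 business days given; 5 required (9 ≥ 5). Satisfied.
Quorum: 16 present; quorum is 9. Satisfied.
Vote: the plan of merger requires three-fifths of the votes cast (16 present − 6 abstaining = 10). 3/5 of 10 = 6, so 6 affirmative votes are needed; 6 voted in favor. Satisfied.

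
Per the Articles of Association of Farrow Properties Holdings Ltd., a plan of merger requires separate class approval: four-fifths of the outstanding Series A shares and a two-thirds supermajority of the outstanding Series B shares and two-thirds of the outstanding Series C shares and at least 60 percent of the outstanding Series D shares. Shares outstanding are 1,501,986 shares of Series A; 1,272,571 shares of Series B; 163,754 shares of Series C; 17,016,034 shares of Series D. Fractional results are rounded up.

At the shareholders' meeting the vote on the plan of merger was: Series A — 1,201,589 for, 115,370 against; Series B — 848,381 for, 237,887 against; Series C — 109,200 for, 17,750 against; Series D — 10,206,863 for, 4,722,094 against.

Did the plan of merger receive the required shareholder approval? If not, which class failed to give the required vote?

Series A: 4/5 of 1501986 = 1201588.80, rounded up to 1201589; 1,201,589 required, 1,201,589 in favor — approved.
Series B: 2/3 of 1272571 = 848380.67, rounded up to 848381; 848,381 required, 848,381 in favor — approved.
Series C: 2/3 of 163754 = 109169.33, rounded up to 109170; 109,170 required, 109,200 in favor — approved.
Series D: 3/5 of 17016034 = 10209620.40, rounded up to 10209621; 10,209,621 required, 10,206,863 in favor — not approved.

Not approved — the Series D shares did not give the required vote.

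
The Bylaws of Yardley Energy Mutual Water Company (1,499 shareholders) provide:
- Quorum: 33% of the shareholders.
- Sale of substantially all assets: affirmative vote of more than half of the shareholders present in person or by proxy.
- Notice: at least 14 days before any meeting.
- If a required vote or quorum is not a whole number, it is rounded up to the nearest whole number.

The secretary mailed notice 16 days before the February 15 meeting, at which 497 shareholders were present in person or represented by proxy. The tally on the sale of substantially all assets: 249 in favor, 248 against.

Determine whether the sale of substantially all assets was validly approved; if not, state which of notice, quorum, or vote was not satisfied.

Notice: 16 days given; 14 required. Satisfied.
Quorum: 33% of 1,499 = 494.67, rounded up to 495; 497 present. Satisfied.
Vote: requires a majority of those present (497); a majority of 497 is 249, so 249 needed; 249 in favor. Satisfied.

Valid — all requirements satisfied.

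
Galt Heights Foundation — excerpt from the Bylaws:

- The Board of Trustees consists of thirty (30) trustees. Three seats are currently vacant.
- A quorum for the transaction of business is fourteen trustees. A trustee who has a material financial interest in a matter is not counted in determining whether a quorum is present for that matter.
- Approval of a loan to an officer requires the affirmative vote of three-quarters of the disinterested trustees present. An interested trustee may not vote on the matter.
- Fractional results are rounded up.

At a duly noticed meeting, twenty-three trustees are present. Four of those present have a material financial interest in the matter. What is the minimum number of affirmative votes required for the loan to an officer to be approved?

The loan to an officer requires three-fourths of the disinterested trustees present (23 − 4 = 19).
3/4 of 19 = 14.25, rounded up to 15.

15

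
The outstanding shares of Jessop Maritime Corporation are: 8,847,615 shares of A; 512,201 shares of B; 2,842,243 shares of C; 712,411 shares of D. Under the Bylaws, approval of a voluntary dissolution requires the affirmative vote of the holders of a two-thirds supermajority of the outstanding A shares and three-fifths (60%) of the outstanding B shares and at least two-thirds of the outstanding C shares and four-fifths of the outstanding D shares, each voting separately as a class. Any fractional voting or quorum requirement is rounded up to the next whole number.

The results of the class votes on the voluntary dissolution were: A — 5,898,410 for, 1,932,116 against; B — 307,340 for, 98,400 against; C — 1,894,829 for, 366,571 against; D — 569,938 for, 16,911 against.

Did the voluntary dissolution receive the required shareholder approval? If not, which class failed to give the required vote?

A: 2/3 of 8847615 = 5898410; 5,898,410 required, 5,898,410 in favor — approved.
B: 3/5 of 512201 = 307320.60, rounded up to 307321; 307,321 required, 307,340 in favor — approved.
C: 2/3 of 2842243 = 1894828.67, rounded up to 1894829; 1,894,829 required, 1,894,829 in favor — approved.
D: 4/5 of 712411 = 569928.80, rounded up to 569929; 569,929 required, 569,938 in favor — approved.

Approved — every class gave the required vote.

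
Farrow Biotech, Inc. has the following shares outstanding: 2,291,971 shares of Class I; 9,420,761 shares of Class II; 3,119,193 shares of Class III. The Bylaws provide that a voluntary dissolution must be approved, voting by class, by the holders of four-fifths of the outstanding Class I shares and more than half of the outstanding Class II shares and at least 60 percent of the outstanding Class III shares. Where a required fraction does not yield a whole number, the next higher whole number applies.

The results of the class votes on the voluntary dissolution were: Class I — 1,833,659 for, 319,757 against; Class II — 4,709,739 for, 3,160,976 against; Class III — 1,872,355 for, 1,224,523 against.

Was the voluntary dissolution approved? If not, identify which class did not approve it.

Class I: 4/5 of 2291971 = 1833576.80, rounded up to 1833577; 1,833,577 required, 1,833,659 in favor — approved.
Class II: a majority of 9420761 is 4710381; 4,710,381 required, 4,709,739 in favor — not approved.
Class III: 3/5 of 3119193 = 1871515.80, rounded up to 1871516; 1,871,516 required, 1,872,355 in favor — approved.

Not approved — the Class II shares did not give the required vote.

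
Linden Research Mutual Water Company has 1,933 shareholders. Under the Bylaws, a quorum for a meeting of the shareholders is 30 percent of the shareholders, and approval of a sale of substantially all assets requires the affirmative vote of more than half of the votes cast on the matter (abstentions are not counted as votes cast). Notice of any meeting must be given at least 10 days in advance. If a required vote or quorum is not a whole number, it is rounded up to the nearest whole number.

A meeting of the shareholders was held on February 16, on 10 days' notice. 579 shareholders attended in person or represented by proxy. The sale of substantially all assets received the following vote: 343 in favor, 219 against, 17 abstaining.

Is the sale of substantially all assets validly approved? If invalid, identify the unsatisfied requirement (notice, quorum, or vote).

Invalid — quorum requirement not satisfied.

Notice: 10 days given; 10 required. Satisfied.
Quorum: 30% of 1,933 = 579.90, rounded up to 580; 579 present. Not satisfied.
Vote: requires a majority of the votes cast (579 − 17 abstaining = 562); a majority of 562 is 282, so 282 needed; 343 in favor. Satisfied.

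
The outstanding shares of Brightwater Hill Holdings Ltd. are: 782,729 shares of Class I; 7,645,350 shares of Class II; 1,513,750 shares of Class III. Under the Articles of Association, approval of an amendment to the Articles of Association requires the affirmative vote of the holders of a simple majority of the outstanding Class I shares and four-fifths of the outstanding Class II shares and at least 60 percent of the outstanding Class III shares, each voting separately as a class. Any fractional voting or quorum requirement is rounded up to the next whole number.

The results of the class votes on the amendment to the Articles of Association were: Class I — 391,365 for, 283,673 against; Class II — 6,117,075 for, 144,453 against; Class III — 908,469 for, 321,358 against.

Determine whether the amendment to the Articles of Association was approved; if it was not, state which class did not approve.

Class I: a majority of 782729 is 391365; 391,365 required, 391,365 in favor — approved.
Class II: 4/5 of 7645350 = 6116280; 6,116,280 required, 6,117,075 in favor — approved.
Class III: 3/5 of 1513750 = 908250; 908,250 required, 908,469 in favor — approved.

Approved — every class gave the required vote.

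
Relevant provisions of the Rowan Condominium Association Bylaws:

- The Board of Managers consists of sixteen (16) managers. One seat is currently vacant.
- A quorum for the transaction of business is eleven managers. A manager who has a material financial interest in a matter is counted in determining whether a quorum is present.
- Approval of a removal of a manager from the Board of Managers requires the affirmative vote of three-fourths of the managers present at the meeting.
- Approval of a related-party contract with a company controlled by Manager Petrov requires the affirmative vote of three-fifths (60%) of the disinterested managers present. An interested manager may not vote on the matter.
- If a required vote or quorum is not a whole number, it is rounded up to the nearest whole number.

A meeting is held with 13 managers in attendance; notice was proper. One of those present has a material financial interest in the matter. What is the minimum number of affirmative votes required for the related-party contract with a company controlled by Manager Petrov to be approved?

The related-party contract with a company controlled by Manager Petrov requires three-fifths of the disinterested managers present (13 − 1 = 12).
3/5 of 12 = 7.20, rounded up to 8.

8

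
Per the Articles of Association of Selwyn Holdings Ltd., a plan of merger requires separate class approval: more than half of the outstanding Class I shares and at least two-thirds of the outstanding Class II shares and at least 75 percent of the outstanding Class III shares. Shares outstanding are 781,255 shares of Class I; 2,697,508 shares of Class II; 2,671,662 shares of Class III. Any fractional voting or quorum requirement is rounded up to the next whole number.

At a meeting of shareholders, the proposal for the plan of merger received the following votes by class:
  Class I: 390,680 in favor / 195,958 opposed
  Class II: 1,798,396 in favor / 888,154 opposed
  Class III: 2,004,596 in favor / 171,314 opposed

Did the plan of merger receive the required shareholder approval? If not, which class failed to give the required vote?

Class I: a majority of 781255 is 390628; 390,628 required, 390,680 in favor — approved.
Class II: 2/3 of 2697508 = 1798338.67, rounded up to 1798339; 1,798,339 required, 1,798,396 in favor — approved.
Class III: 3/4 of 2671662 = 2003746.50, rounded up to 2003747; 2,003,747 required, 2,004,596 in favor — approved.

Approved — every class gave the required vote.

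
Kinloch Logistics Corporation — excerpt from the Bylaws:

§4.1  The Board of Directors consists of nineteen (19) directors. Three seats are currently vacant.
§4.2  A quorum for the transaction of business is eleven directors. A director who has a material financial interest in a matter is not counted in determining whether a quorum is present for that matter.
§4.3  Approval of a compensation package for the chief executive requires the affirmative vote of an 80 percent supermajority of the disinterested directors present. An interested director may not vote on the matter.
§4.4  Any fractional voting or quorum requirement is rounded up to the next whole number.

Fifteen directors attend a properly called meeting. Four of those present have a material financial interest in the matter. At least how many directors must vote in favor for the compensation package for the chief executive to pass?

9

The compensation package for the chief executive requires four-fifths of the disinterested directors present (15 − 4 = 11).
4/5 of 11 = 8.80, rounded up to 9.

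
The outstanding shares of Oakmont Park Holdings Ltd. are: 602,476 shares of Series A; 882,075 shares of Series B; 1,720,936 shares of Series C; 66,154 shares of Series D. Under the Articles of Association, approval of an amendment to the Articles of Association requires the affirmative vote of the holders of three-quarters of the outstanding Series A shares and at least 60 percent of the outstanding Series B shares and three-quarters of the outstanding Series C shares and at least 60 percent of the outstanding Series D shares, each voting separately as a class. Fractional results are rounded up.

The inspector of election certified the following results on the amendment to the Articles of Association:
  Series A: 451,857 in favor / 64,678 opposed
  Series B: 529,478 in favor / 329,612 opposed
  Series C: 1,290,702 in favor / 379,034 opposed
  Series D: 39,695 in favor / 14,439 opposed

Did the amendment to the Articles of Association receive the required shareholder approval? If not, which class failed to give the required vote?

Series A: 3/4 of 602476 = 451857; 451,857 required, 451,857 in favor — approved.
Series B: 3/5 of 882075 = 529245; 529,245 required, 529,478 in favor — approved.
Series C: 3/4 of 1720936 = 1290702; 1,290,702 required, 1,290,702 in favor — approved.
Series D: 3/5 of 66154 = 39692.40, rounded up to 39693; 39,693 required, 39,695 in favor — approved.

Approved — every class gave the required vote.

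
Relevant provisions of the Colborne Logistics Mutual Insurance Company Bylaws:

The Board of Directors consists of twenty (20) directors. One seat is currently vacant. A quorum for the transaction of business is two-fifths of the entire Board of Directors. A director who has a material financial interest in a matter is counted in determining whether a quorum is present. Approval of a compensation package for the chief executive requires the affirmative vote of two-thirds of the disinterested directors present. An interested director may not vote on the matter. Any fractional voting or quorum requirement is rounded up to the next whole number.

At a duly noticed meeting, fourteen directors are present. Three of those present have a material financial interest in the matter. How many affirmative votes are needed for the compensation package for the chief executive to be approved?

8

The compensation package for the chief executive requires two-thirds of the disinterested directors present (14 − 3 = 11).
2/3 of 11 = 7.33, rounded up to 8.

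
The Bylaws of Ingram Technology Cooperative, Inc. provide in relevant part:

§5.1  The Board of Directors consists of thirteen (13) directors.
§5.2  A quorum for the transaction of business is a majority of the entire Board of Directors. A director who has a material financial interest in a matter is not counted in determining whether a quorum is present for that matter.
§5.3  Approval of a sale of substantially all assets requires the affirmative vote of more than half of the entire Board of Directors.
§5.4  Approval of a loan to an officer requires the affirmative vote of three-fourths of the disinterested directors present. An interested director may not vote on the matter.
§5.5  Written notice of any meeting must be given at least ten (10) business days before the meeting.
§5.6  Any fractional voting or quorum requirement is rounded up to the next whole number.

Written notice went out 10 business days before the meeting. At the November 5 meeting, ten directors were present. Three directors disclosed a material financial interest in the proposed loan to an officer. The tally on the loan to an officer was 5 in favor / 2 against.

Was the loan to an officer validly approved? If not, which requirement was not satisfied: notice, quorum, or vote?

Notice: 10 business days given; 10 required (10 ≥ 10). Satisfied.
Quorum: 10 present, but the 3 interested directors do not count, leaving 7. Quorum is 7. Satisfied.
Vote: the loan to an officer requires three-fourths of the disinterested directors present (10 − 3 = 7). 3/4 of 7 = 5.25, rounded up to 6, so 6 affirmative votes are needed; 5 voted in favor. Not satisfied.

Invalid — vote requirement not satisfied.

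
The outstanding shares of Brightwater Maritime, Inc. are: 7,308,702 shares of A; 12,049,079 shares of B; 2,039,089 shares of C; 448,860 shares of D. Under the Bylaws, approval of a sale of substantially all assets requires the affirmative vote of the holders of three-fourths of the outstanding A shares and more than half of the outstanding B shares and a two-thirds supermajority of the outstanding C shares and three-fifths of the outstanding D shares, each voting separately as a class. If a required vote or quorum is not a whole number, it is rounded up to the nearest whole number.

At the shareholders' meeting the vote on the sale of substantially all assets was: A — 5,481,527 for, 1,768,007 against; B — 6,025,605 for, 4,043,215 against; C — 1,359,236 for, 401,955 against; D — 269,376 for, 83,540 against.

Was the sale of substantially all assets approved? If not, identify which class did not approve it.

Not approved — the C shares did not give the required vote.

A: 3/4 of 7308702 = 5481526.50, rounded up to 5481527; 5,481,527 required, 5,481,527 in favor — approved.
B: a majority of 12049079 is 6024540; 6,024,540 required, 6,025,605 in favor — approved.
C: 2/3 of 2039089 = 1359392.67, rounded up to 1359393; 1,359,393 required, 1,359,236 in favor — not approved.
D: 3/5 of 448860 = 269316; 269,316 required, 269,376 in favor — approved.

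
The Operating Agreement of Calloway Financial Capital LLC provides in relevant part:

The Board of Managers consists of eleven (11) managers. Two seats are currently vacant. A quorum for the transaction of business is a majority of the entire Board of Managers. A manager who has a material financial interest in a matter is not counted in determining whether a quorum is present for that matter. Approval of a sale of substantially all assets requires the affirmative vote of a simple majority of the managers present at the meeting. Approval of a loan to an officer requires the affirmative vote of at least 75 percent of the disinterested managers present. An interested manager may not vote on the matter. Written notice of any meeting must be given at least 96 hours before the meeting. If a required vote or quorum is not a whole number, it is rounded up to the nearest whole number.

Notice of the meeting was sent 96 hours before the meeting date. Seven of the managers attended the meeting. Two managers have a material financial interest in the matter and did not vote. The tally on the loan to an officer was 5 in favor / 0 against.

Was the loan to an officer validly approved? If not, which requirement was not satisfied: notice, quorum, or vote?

Notice: 96 hours given; 96 required (96 ≥ 96). Satisfied.
Quorum: 7 present, but the 2 interested managers do not count, leaving 5. Quorum is 6. Not satisfied.
Vote: the loan to an officer requires three-fourths of the disinterested managers present (7 − 2 = 5). 3/4 of 5 = 3.75, rounded up to 4, so 4 affirmative votes are needed; 5 voted in favor. Satisfied. (Moot — without a quorum no business can be validly transacted.)

Invalid — quorum requirement not satisfied.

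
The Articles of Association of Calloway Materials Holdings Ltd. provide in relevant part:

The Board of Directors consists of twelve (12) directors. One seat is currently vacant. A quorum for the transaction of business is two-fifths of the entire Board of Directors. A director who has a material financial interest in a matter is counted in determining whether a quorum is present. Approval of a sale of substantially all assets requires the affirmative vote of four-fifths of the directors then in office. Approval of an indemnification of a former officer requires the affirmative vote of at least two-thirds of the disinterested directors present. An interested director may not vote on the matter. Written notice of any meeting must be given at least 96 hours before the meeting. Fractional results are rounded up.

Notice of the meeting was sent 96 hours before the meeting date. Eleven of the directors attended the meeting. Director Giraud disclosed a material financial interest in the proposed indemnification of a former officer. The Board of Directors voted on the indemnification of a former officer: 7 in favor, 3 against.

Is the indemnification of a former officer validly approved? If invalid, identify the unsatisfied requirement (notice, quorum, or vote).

Notice: 96 hours given; 96 required (96 ≥ 96). Satisfied.
Quorum: 11 present (interested directors count toward quorum); quorum is 5. Satisfied.
Vote: the indemnification of a former officer requires two-thirds of the disinterested directors present (11 − 1 = 10). 2/3 of 10 = 6.67, rounded up to 7, so 7 affirmative votes are needed; 7 voted in favor. Satisfied.

Valid — all requirements satisfied.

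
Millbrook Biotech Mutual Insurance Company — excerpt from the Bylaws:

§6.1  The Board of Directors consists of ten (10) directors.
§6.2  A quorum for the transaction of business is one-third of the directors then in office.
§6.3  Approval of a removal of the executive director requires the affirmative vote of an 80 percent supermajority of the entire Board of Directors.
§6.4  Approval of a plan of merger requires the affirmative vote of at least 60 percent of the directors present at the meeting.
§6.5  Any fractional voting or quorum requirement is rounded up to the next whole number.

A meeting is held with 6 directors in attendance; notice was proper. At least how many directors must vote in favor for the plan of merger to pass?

The plan of merger requires three-fifths of the directors present (6).
3/5 of 6 = 3.60, rounded up to 4.

4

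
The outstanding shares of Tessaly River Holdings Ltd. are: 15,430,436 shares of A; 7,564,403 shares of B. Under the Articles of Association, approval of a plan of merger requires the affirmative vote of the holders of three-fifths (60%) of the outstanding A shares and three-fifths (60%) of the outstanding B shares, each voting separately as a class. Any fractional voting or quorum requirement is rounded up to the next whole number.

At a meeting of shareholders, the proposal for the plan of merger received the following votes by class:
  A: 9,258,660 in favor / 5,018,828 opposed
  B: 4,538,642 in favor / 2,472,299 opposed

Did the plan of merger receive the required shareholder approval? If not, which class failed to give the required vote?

Approved — every class gave the required vote.

A: 3/5 of 15430436 = 9258261.60, rounded up to 9258262; 9,258,262 required, 9,258,660 in favor — approved.
B: 3/5 of 7564403 = 4538641.80, rounded up to 4538642; 4,538,642 required, 4,538,642 in favor — approved.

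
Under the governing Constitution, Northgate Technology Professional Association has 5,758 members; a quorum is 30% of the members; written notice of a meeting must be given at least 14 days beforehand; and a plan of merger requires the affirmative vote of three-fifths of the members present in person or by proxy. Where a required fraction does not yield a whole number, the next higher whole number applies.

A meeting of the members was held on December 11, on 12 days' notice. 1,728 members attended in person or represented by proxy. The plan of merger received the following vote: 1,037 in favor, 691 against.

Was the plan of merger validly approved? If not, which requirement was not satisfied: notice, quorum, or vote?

Invalid — notice requirement not satisfied.

Notice: 12 days given; 14 required. Not satisfied.
Quorum: 30% of 5,758 = 1,727.40, rounded up to 1,728; 1,728 present. Satisfied.
Vote: requires three-fifths of those present (1,728); 3/5 of 1728 = 1036.80, rounded up to 1037, so 1,037 needed; 1,037 in favor. Satisfied.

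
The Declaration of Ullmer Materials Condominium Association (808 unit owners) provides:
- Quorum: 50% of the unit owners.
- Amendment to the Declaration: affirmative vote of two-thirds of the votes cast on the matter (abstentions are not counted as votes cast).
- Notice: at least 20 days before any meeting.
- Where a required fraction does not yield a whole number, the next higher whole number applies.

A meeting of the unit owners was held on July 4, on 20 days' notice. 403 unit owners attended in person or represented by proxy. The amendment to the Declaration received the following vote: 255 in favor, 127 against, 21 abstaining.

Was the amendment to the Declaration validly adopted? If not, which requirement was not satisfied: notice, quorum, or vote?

Notice: 20 days given; 20 required. Satisfied.
Quorum: 50% of 808 = 404; 403 present. Not satisfied.
Vote: requires two-thirds of the votes cast (403 − 21 abstaining = 382); 2/3 of 382 = 254.67, rounded up to 255, so 255 needed; 255 in favor. Satisfied.

Invalid — quorum requirement not satisfied.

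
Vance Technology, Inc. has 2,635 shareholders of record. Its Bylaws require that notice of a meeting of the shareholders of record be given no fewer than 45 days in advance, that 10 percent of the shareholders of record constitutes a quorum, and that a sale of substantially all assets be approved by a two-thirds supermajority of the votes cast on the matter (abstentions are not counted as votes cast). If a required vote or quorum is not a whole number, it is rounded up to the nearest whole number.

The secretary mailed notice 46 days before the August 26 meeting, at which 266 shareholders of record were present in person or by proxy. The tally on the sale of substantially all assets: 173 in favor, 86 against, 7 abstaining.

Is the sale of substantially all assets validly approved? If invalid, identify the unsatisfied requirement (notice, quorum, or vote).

Valid — all requirements satisfied.

Notice: 46 days given; 45 required. Satisfied.
Quorum: 10% of 2,635 = 263.50, rounded up to 264; 266 present. Satisfied.
Vote: requires two-thirds of the votes cast (266 − 7 abstaining = 259); 2/3 of 259 = 172.67, rounded up to 173, so 173 needed; 173 in favor. Satisfied.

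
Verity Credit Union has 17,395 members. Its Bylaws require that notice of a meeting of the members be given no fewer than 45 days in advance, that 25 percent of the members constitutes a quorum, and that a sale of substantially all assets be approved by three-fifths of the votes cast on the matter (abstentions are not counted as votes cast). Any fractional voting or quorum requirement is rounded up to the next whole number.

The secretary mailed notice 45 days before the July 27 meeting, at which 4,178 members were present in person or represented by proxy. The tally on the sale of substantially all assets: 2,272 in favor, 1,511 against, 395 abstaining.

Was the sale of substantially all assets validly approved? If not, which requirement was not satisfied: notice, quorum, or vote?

Invalid — quorum requirement not satisfied.

Notice: 45 days given; 45 required. Satisfied.
Quorum: 25% of 17,395 = 4,348.75, rounded up to 4,349; 4,178 present. Not satisfied.
Vote: requires three-fifths of the votes cast (4,178 − 395 abstaining = 3,783); 3/5 of 3783 = 2269.80, rounded up to 2270, so 2,270 needed; 2,272 in favor. Satisfied.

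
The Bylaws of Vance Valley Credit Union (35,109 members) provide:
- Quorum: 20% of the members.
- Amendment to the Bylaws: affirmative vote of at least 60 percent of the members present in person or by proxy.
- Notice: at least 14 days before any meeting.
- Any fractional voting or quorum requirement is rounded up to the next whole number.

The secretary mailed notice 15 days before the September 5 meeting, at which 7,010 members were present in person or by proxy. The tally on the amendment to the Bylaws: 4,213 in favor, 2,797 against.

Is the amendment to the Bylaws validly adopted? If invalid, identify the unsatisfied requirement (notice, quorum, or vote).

Invalid — quorum requirement not satisfied.

Notice: 15 days given; 14 required. Satisfied.
Quorum: 20% of 35,109 = 7,021.80, rounded up to 7,022; 7,010 present. Not satisfied.
Vote: requires three-fifths of those present (7,010); 3/5 of 7010 = 4206, so 4,206 needed; 4,213 in favor. Satisfied.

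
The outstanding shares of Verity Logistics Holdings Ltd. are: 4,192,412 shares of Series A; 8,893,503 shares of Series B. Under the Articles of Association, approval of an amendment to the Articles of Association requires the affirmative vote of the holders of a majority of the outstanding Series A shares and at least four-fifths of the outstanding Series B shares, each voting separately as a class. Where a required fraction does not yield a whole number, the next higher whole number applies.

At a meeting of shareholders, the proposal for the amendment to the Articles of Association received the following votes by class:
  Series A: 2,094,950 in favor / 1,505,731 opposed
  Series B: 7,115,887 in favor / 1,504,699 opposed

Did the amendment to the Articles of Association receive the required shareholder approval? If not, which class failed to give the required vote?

Series A: a majority of 4192412 is 2096207; 2,096,207 required, 2,094,950 in favor — not approved.
Series B: 4/5 of 8893503 = 7114802.40, rounded up to 7114803; 7,114,803 required, 7,115,887 in favor — approved.

Not approved — the Series A shares did not give the required vote.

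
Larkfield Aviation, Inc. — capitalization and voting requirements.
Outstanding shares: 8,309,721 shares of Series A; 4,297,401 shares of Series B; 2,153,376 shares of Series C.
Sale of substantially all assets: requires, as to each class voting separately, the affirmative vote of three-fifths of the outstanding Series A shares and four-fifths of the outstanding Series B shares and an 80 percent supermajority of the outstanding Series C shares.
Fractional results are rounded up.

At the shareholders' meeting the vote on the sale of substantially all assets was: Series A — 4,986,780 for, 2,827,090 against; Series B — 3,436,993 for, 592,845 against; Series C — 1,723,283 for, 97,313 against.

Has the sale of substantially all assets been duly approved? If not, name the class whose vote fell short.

Series A: 3/5 of 8309721 = 4985832.60, rounded up to 4985833; 4,985,833 required, 4,986,780 in favor — approved.
Series B: 4/5 of 4297401 = 3437920.80, rounded up to 3437921; 3,437,921 required, 3,436,993 in favor — not approved.
Series C: 4/5 of 2153376 = 1722700.80, rounded up to 1722701; 1,722,701 required, 1,723,283 in favor — approved.

Not approved — the Series B shares did not give the required vote.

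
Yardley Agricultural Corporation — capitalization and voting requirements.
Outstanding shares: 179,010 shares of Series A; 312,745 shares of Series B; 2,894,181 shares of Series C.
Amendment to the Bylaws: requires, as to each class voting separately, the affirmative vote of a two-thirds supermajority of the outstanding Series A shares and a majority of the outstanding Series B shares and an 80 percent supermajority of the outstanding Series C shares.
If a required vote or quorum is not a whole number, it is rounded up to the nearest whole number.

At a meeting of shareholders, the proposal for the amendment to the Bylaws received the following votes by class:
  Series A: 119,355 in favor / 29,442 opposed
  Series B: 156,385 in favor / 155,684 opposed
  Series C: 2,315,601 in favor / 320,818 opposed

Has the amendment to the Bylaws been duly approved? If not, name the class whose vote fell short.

Approved — every class gave the required vote.

Series A: 2/3 of 179010 = 119340; 119,340 required, 119,355 in favor — approved.
Series B: a majority of 312745 is 156373; 156,373 required, 156,385 in favor — approved.
Series C: 4/5 of 2894181 = 2315344.80, rounded up to 2315345; 2,315,345 required, 2,315,601 in favor — approved.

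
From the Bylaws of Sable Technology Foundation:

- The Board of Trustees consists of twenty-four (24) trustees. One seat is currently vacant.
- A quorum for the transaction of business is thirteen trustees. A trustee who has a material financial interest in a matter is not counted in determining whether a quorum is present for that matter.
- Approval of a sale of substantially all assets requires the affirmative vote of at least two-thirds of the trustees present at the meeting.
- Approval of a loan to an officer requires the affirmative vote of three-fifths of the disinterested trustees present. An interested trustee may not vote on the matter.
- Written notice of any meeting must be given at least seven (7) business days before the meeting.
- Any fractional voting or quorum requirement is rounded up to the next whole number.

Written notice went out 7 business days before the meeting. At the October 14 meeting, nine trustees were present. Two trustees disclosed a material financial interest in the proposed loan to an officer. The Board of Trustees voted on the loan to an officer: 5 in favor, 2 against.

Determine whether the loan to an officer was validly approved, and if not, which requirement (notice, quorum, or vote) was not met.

Invalid — quorum requirement not satisfied.

Notice: 7 business days given; 7 required (7 ≥ 7). Satisfied.
Quorum: 9 present, but the 2 interested trustees do not count, leaving 7. Quorum is 13. Not satisfied.
Vote: the loan to an officer requires three-fifths of the disinterested trustees present (9 − 2 = 7). 3/5 of 7 = 4.20, rounded up to 5, so 5 affirmative votes are needed; 5 voted in favor. Satisfied. (Moot — without a quorum no business can be validly transacted.)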